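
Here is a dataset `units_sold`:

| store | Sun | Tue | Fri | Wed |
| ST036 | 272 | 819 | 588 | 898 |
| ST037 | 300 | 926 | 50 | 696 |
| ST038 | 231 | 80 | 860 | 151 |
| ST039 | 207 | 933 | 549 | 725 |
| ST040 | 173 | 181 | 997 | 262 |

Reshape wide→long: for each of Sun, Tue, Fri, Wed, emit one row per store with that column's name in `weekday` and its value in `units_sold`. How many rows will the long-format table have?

20

5 store values × 4 melted columns = 20 rows.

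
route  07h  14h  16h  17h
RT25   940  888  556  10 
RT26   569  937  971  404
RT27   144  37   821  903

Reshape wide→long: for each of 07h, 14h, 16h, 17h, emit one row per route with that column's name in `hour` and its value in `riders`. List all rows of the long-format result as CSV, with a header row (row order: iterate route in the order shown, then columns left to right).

Each (route, column) pair becomes one row: 3 × 4 = 12 rows.
For example, (RT25, 07h) → riders=940.

route,hour,riders
RT25,07h,940
RT25,14h,888
RT25,16h,556
RT25,17h,10
RT26,07h,569
RT26,14h,937
RT26,16h,971
RT26,17h,404
RT27,07h,144
RT27,14h,37
RT27,16h,821
RT27,17h,903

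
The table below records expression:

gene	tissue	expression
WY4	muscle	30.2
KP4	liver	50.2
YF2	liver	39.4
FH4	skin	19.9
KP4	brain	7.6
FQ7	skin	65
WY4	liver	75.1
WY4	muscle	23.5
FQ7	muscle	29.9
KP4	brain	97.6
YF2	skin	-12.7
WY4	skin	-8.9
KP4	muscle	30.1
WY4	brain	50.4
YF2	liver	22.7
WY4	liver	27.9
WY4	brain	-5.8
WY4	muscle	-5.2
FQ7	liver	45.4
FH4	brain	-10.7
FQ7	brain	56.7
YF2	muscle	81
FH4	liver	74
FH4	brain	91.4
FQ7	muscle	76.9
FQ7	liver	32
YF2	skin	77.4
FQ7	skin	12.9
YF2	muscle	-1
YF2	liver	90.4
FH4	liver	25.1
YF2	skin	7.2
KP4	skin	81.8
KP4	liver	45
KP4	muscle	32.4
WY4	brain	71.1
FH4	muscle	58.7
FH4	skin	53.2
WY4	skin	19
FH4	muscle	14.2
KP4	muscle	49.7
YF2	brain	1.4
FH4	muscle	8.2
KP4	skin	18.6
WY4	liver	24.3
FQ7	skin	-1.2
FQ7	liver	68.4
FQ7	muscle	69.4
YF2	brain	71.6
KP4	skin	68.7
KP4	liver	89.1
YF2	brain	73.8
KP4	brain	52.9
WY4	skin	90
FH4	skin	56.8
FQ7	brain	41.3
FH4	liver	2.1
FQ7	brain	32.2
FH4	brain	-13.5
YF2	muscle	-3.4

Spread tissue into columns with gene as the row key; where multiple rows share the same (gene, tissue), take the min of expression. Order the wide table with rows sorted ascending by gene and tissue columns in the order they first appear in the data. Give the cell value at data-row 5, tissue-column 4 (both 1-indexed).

1.4

With rows sorted ascending by gene, row 5 is gene=YF2. tissue columns in first-appearance order: muscle, liver, skin, brain; column 4 is brain.
Long rows with gene=YF2, tissue=brain: min(1.4, 71.6, 73.8) = 1.4.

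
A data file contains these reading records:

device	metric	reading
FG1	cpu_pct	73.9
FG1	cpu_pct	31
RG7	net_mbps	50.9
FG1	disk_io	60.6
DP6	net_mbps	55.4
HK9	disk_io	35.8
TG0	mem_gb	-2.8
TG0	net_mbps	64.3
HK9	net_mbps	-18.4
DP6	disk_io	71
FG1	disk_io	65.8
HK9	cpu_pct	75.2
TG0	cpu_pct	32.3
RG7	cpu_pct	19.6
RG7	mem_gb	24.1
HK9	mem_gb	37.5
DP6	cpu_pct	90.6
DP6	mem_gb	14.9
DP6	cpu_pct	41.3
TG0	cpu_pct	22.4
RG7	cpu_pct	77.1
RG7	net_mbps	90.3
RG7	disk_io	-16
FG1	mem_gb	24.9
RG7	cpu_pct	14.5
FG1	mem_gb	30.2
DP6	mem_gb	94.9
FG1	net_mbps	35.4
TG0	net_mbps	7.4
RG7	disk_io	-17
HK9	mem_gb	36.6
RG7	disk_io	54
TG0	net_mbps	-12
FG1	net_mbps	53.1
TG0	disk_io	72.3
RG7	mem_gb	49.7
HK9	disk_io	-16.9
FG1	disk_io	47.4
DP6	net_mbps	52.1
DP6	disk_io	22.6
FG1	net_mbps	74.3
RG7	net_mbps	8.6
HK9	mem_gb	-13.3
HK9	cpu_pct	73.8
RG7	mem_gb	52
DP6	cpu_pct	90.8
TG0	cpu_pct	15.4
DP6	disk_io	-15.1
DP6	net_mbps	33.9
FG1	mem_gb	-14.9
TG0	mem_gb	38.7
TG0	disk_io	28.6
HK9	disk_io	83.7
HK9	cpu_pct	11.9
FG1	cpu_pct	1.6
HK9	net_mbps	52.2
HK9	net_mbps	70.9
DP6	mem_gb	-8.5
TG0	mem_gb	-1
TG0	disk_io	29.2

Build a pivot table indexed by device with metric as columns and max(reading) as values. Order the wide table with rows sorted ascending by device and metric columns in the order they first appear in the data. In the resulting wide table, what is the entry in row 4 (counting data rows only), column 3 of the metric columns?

54

With rows sorted ascending by device, row 4 is device=RG7. metric columns in first-appearance order: cpu_pct, net_mbps, disk_io, mem_gb; column 3 is disk_io.
Long rows with device=RG7, metric=disk_io: max(-16, -17, 54) = 54.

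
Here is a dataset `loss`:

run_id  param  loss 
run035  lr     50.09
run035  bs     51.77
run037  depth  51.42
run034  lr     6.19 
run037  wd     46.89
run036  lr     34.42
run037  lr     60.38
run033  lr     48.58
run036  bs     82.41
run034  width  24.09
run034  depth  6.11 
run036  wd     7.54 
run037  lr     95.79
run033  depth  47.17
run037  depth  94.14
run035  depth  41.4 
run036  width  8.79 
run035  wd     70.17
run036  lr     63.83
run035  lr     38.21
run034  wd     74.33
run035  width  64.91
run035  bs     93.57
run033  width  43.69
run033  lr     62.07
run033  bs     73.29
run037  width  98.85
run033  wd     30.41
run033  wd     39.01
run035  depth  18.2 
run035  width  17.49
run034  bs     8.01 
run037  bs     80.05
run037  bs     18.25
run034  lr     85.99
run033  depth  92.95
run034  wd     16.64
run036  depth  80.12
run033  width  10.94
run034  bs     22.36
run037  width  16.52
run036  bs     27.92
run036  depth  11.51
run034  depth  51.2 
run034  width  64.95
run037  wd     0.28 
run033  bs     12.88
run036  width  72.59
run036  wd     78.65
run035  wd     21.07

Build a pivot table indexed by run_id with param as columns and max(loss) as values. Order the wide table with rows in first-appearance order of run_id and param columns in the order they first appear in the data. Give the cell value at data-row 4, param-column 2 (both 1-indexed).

82.41

With rows in first-appearance order of run_id, row 4 is run_id=run036. param columns in first-appearance order: lr, bs, depth, wd, width; column 2 is bs.
Long rows with run_id=run036, param=bs: max(82.41, 27.92) = 82.41.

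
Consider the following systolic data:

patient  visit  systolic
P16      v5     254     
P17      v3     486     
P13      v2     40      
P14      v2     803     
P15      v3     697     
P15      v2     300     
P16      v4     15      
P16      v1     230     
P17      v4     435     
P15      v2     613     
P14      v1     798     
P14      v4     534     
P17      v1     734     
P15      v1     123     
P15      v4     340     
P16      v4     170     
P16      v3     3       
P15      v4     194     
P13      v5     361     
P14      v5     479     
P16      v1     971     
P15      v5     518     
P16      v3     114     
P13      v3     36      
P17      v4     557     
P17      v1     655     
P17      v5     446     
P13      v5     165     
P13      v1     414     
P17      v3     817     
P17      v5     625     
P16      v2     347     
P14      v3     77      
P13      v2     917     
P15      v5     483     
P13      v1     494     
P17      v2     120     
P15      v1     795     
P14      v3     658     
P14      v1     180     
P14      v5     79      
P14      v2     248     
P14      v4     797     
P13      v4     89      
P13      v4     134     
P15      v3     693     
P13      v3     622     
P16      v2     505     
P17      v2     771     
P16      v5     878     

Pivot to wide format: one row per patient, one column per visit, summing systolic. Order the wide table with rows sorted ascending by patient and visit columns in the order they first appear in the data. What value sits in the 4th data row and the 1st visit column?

1132

With rows sorted ascending by patient, row 4 is patient=P16. visit columns in first-appearance order: v5, v3, v2, v4, v1; column 1 is v5.
Long rows with patient=P16, visit=v5: 254 + 878 = 1132.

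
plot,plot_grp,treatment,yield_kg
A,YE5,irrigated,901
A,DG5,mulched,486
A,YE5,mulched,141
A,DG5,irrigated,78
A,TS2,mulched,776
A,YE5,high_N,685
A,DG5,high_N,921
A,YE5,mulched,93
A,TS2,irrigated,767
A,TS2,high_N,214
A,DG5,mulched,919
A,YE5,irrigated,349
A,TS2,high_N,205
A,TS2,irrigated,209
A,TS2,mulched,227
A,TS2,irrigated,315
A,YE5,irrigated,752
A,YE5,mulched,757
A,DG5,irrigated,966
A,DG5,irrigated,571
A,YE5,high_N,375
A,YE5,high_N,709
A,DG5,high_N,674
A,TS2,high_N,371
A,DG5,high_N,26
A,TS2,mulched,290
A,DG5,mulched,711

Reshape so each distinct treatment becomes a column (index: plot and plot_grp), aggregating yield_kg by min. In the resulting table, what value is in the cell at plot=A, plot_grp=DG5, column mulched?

Rows with plot=A, plot_grp=DG5 and treatment=mulched: yield_kg values are 486, 919, 711.
min(486, 919, 711) = 486.

486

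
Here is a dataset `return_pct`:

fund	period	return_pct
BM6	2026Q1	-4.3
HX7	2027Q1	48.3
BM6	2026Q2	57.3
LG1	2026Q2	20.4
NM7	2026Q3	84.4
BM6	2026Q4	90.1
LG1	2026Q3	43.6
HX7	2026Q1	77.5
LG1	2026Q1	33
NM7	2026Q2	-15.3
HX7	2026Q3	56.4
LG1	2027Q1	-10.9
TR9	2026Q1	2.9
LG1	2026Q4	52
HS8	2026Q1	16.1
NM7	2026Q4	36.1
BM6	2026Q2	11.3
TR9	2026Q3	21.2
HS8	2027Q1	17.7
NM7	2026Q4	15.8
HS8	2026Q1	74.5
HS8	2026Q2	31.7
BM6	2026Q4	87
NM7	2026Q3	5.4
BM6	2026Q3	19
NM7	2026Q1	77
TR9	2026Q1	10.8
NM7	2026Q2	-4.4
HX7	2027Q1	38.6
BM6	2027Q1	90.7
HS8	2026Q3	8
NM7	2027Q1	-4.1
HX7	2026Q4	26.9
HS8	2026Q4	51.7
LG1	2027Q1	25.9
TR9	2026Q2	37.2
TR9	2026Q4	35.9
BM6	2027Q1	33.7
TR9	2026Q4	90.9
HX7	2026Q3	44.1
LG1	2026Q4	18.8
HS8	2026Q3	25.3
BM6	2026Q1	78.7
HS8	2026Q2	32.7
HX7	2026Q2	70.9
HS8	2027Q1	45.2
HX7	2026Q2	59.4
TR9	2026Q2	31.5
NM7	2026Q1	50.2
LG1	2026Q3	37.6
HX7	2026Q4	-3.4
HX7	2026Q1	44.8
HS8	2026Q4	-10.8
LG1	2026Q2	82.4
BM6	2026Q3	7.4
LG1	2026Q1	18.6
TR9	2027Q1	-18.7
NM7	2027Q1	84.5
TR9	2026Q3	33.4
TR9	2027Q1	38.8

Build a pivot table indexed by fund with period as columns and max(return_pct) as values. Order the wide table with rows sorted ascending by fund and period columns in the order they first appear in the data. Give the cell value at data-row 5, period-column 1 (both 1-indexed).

77

With rows sorted ascending by fund, row 5 is fund=NM7. period columns in first-appearance order: 2026Q1, 2027Q1, 2026Q2, 2026Q3, 2026Q4; column 1 is 2026Q1.
Long rows with fund=NM7, period=2026Q1: max(77, 50.2) = 77.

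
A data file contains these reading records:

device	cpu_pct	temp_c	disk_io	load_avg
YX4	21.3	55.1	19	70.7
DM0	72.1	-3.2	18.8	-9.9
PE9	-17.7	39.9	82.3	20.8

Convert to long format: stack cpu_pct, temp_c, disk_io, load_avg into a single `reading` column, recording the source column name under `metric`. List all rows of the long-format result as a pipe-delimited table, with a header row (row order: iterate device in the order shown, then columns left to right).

Each (device, column) pair becomes one row: 3 × 4 = 12 rows.
For example, (YX4, cpu_pct) → reading=21.3.

| device | metric | reading |
| YX4 | cpu_pct | 21.3 |
| YX4 | temp_c | 55.1 |
| YX4 | disk_io | 19 |
| YX4 | load_avg | 70.7 |
| DM0 | cpu_pct | 72.1 |
| DM0 | temp_c | -3.2 |
| DM0 | disk_io | 18.8 |
| DM0 | load_avg | -9.9 |
| PE9 | cpu_pct | -17.7 |
| PE9 | temp_c | 39.9 |
| PE9 | disk_io | 82.3 |
| PE9 | load_avg | 20.8 |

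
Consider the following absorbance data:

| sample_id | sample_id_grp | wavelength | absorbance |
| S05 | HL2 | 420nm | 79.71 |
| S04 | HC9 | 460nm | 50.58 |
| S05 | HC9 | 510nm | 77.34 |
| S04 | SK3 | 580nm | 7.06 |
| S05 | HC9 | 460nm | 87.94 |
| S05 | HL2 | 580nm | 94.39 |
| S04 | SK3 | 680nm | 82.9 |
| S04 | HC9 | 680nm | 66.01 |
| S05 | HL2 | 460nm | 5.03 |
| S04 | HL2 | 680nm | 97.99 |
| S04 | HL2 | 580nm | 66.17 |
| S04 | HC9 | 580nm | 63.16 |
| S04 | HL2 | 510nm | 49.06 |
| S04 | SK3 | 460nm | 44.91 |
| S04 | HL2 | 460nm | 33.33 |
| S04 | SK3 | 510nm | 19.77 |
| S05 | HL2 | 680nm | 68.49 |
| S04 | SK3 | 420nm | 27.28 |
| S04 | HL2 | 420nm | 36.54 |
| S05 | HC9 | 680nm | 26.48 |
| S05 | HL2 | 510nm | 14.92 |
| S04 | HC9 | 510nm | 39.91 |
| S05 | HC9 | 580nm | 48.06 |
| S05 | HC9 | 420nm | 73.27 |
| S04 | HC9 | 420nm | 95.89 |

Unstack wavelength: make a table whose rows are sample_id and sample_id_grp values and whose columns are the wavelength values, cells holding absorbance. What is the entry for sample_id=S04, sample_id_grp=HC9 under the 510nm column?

39.91

Wide layout: rows indexed by sample_id and sample_id_grp, columns are the 5 distinct wavelength values (420nm, 460nm, 510nm, 580nm, 680nm).
Cell (sample_id=S04, sample_id_grp=HC9, wavelength=510nm) draws from the long row where sample_id=S04, sample_id_grp=HC9 and wavelength=510nm, which has absorbance=39.91.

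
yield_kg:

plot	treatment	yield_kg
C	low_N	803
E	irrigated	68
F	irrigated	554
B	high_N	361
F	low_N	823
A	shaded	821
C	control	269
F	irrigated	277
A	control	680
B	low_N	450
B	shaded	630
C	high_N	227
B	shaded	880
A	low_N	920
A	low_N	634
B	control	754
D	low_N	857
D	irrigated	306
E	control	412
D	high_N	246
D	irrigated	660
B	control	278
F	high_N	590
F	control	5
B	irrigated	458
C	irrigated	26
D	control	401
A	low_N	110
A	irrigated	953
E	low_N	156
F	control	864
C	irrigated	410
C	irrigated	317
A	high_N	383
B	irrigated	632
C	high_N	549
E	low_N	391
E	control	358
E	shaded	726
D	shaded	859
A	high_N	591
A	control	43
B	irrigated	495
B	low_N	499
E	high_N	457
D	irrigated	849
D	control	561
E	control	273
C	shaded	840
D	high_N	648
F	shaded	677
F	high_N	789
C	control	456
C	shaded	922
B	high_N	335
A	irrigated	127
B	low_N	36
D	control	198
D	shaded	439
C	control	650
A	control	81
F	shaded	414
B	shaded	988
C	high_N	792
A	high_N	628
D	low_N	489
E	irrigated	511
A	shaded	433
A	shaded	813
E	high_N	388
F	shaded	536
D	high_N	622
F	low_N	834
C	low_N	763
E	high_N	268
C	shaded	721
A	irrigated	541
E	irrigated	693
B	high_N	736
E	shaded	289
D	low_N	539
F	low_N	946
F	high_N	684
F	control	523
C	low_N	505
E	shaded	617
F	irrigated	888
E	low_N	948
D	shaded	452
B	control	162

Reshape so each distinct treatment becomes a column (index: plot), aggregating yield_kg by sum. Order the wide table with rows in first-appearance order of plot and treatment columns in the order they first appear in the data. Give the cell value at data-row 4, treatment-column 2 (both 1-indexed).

With rows in first-appearance order of plot, row 4 is plot=B. treatment columns in first-appearance order: low_N, irrigated, high_N, shaded, control; column 2 is irrigated.
Long rows with plot=B, treatment=irrigated: 458 + 632 + 495 = 1585.

1585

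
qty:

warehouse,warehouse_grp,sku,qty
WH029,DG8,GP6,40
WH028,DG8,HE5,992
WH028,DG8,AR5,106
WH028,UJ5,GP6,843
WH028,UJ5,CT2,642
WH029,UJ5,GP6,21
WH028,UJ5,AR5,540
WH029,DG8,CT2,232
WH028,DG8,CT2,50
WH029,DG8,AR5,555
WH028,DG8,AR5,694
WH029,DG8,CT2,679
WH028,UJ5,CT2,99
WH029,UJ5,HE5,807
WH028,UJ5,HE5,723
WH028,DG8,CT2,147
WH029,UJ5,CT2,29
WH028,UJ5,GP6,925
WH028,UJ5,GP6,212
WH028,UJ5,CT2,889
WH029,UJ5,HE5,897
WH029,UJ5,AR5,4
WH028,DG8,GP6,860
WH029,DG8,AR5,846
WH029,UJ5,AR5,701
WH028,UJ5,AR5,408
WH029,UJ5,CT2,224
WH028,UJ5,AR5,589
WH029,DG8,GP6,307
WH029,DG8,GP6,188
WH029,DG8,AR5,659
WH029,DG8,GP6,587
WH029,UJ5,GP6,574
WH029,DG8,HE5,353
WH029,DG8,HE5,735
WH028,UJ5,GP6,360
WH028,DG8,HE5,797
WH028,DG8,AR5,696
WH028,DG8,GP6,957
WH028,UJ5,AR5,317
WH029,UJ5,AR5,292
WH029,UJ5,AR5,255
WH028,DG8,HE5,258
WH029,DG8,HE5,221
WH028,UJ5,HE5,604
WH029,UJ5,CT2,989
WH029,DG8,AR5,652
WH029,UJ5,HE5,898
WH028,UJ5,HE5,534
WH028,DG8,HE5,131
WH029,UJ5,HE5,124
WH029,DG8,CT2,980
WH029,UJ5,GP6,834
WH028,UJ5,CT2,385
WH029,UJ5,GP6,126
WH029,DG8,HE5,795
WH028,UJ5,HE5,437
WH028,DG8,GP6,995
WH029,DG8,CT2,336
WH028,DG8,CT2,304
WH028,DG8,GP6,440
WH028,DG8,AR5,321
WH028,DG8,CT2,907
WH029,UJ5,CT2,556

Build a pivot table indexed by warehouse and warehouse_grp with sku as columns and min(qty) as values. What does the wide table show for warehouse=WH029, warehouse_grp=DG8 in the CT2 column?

232

Rows with warehouse=WH029, warehouse_grp=DG8 and sku=CT2: qty values are 232, 679, 980, 336.
min(232, 679, 980, 336) = 232.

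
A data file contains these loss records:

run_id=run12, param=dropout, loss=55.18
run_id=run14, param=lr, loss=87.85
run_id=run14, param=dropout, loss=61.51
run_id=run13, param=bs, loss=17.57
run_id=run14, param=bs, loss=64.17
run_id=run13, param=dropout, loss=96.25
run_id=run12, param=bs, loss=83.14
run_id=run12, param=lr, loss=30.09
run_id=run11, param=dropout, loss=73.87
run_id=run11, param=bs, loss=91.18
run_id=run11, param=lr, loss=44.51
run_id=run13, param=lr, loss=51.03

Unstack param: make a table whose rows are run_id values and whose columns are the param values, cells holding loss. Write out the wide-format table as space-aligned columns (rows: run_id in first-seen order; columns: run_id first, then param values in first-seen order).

Columns: run_id plus the 3 distinct param values (dropout, lr, bs).
For example, row run12 column dropout takes loss=55.18 from the long row (run12, dropout).

run_id  dropout  lr     bs   
run12   55.18    30.09  83.14
run14   61.51    87.85  64.17
run13   96.25    51.03  17.57
run11   73.87    44.51  91.18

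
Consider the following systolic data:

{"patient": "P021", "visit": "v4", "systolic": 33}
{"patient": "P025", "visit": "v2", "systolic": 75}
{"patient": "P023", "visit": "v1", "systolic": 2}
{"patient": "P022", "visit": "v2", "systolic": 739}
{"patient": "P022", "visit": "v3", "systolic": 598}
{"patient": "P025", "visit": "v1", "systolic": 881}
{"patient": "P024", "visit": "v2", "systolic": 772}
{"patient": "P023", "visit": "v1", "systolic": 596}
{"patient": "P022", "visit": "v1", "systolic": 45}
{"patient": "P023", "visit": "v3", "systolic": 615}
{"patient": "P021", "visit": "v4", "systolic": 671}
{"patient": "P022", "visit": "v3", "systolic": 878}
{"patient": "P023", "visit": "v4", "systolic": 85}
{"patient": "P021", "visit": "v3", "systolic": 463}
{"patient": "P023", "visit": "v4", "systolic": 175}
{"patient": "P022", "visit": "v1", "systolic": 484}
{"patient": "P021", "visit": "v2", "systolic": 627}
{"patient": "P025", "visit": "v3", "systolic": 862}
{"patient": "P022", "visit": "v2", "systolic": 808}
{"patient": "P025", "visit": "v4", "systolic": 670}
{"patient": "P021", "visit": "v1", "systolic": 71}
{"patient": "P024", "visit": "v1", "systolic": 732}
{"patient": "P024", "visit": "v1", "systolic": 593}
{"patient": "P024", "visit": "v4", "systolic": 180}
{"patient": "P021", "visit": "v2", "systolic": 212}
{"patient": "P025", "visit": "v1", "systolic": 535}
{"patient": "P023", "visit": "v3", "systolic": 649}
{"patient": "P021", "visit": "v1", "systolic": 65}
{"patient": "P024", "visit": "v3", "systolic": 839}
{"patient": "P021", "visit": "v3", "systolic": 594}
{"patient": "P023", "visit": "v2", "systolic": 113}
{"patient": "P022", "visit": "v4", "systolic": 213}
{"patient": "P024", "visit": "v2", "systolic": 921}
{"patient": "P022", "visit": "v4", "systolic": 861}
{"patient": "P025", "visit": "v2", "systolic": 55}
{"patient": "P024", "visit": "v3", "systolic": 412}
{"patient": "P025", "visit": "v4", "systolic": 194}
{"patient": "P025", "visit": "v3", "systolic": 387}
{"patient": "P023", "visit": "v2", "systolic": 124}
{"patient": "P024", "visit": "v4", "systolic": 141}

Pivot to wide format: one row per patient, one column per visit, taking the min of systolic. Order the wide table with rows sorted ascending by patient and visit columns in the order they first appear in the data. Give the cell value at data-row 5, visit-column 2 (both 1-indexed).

55

With rows sorted ascending by patient, row 5 is patient=P025. visit columns in first-appearance order: v4, v2, v1, v3; column 2 is v2.
Long rows with patient=P025, visit=v2: min(75, 55) = 55.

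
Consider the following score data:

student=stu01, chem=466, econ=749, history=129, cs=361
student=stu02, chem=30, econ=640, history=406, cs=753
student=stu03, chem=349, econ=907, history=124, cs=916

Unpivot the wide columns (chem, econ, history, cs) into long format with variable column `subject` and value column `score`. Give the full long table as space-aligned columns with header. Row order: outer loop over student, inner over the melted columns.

student  subject  score
stu01    chem     466  
stu01    econ     749  
stu01    history  129  
stu01    cs       361  
stu02    chem     30   
stu02    econ     640  
stu02    history  406  
stu02    cs       753  
stu03    chem     349  
stu03    econ     907  
stu03    history  124  
stu03    cs       916  

Each (student, column) pair becomes one row: 3 × 4 = 12 rows.
For example, (stu01, chem) → score=466.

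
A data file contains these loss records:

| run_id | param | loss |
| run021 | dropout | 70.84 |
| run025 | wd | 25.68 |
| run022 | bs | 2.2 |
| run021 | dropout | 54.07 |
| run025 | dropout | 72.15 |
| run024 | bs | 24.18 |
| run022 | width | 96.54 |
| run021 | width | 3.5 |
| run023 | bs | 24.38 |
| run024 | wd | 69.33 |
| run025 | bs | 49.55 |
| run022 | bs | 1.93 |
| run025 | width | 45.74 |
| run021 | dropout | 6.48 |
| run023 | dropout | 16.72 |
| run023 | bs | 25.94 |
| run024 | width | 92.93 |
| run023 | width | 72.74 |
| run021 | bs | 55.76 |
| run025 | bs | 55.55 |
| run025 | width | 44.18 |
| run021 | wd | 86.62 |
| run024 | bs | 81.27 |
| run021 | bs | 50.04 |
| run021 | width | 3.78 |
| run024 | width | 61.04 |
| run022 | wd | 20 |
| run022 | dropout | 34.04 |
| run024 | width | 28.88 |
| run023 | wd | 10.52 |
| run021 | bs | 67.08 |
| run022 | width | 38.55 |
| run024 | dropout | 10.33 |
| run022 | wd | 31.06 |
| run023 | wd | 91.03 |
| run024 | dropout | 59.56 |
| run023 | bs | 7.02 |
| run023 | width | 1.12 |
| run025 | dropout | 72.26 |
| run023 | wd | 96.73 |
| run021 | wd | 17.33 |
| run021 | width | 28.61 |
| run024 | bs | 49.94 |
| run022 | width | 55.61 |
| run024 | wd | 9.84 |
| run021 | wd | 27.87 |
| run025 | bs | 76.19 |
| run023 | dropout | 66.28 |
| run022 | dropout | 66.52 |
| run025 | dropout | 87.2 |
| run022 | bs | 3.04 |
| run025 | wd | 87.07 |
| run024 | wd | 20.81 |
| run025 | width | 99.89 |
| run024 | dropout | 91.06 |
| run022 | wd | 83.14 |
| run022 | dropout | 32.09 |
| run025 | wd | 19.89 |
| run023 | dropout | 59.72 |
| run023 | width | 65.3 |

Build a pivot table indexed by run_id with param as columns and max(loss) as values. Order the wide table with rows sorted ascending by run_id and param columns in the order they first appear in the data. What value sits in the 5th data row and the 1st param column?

With rows sorted ascending by run_id, row 5 is run_id=run025. param columns in first-appearance order: dropout, wd, bs, width; column 1 is dropout.
Long rows with run_id=run025, param=dropout: max(72.15, 72.26, 87.2) = 87.2.

87.2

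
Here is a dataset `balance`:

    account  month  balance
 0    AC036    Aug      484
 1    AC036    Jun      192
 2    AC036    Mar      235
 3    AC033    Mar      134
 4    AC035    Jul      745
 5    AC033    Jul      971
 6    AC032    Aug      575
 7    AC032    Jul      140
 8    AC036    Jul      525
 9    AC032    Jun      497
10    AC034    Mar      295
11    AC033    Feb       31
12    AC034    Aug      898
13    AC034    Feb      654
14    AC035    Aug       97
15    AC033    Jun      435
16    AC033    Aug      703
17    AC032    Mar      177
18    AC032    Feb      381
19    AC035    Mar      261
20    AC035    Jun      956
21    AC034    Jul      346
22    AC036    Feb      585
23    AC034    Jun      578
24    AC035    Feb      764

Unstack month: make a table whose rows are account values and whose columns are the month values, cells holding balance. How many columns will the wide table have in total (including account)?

1 column for account plus 5 distinct month values → 6 columns.

6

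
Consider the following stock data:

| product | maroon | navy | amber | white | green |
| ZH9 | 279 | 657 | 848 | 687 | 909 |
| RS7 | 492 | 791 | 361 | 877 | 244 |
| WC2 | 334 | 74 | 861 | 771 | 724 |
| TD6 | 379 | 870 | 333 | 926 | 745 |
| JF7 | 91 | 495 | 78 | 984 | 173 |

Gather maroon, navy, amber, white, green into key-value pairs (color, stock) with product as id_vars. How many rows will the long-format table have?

25

5 product values × 5 melted columns = 25 rows.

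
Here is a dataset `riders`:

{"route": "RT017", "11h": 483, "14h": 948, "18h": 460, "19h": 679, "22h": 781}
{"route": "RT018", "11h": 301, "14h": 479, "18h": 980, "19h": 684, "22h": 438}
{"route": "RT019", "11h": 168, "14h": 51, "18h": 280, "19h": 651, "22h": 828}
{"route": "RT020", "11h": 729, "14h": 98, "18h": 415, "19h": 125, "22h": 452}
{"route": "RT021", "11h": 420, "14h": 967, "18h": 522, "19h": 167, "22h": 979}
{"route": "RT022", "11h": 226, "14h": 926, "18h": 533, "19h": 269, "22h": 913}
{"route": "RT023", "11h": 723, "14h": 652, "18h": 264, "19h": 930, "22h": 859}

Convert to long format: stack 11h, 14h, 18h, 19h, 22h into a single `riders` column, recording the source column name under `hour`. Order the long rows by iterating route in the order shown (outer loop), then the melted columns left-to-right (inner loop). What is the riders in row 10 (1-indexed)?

35 rows total (7 × 5). Row 10: index ⌊(10-1)/5⌋ = 1 into route → RT018; (10-1) mod 5 = 4 into the melted columns → 22h.
So row 10 is (RT018, 22h, 438); riders = 438.

438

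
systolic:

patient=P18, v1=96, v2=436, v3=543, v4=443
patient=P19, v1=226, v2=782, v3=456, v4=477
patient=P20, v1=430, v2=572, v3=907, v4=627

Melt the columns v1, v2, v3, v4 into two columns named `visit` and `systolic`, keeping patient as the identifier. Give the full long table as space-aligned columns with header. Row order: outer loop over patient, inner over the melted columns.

patient  visit  systolic
P18      v1     96      
P18      v2     436     
P18      v3     543     
P18      v4     443     
P19      v1     226     
P19      v2     782     
P19      v3     456     
P19      v4     477     
P20      v1     430     
P20      v2     572     
P20      v3     907     
P20      v4     627     

Each (patient, column) pair becomes one row: 3 × 4 = 12 rows.
For example, (P18, v1) → systolic=96.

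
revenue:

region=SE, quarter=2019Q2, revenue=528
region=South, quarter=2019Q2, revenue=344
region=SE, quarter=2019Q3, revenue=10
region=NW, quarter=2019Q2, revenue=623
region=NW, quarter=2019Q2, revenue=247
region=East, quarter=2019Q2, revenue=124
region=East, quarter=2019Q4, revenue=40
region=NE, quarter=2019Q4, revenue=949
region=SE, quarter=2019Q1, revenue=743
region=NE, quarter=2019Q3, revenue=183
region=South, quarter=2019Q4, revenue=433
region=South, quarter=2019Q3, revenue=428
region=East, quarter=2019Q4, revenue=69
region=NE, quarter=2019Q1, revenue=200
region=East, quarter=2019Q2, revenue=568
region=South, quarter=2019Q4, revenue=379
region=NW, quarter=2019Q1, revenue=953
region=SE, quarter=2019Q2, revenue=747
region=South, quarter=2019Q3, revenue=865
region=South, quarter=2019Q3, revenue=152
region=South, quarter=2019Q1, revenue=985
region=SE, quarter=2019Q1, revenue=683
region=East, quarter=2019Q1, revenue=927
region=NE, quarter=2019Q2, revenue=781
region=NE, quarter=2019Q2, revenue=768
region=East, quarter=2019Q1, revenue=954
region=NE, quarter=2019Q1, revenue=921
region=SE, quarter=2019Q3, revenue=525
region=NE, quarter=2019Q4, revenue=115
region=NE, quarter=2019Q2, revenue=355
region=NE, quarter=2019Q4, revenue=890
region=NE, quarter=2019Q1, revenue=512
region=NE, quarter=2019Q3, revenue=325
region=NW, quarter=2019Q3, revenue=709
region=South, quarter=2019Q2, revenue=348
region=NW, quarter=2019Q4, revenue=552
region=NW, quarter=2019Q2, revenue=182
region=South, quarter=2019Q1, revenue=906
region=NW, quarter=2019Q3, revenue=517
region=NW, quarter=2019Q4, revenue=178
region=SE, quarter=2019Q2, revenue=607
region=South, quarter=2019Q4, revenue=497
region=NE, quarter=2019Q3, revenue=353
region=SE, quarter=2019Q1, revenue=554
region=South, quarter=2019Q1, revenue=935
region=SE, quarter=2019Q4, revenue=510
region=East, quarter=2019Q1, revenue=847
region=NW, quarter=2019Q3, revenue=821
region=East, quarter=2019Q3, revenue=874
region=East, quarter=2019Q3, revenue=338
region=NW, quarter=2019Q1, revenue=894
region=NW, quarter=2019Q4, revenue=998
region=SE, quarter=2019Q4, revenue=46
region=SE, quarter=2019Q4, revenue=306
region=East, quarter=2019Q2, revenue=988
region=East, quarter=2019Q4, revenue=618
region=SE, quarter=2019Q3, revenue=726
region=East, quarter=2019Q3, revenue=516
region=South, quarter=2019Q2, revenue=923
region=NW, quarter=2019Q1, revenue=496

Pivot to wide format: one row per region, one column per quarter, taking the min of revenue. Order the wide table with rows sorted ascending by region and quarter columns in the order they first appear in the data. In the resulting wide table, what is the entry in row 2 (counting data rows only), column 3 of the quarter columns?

With rows sorted ascending by region, row 2 is region=NE. quarter columns in first-appearance order: 2019Q2, 2019Q3, 2019Q4, 2019Q1; column 3 is 2019Q4.
Long rows with region=NE, quarter=2019Q4: min(949, 115, 890) = 115.

115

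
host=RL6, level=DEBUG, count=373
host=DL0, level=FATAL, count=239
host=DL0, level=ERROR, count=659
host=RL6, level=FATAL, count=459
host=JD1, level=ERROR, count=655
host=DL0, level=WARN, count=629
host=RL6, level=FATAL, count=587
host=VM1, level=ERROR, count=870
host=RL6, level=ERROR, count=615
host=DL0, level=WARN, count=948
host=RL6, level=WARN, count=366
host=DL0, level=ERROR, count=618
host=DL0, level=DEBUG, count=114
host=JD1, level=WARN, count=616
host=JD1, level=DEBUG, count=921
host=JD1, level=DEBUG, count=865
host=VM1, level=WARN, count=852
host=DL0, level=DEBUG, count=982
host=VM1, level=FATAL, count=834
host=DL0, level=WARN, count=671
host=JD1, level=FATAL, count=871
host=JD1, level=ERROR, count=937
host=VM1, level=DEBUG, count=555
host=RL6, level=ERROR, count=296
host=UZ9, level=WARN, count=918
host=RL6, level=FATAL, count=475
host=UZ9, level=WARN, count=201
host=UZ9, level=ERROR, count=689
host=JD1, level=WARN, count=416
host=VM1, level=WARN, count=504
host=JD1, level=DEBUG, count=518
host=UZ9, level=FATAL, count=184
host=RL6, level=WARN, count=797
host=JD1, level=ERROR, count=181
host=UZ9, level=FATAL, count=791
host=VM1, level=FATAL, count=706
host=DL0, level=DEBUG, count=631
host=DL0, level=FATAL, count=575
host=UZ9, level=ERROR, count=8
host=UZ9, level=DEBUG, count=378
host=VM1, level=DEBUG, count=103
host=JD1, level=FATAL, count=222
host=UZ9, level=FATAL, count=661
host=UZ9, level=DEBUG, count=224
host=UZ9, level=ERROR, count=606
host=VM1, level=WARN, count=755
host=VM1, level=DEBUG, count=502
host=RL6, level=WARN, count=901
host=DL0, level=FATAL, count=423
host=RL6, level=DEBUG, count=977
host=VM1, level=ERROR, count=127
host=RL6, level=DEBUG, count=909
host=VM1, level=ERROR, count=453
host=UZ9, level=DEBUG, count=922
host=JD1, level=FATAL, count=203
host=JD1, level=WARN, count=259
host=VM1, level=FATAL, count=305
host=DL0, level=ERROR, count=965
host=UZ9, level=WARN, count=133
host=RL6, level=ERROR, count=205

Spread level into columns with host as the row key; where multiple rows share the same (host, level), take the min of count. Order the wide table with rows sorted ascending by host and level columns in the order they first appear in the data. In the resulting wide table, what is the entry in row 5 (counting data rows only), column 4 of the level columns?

504

With rows sorted ascending by host, row 5 is host=VM1. level columns in first-appearance order: DEBUG, FATAL, ERROR, WARN; column 4 is WARN.
Long rows with host=VM1, level=WARN: min(852, 504, 755) = 504.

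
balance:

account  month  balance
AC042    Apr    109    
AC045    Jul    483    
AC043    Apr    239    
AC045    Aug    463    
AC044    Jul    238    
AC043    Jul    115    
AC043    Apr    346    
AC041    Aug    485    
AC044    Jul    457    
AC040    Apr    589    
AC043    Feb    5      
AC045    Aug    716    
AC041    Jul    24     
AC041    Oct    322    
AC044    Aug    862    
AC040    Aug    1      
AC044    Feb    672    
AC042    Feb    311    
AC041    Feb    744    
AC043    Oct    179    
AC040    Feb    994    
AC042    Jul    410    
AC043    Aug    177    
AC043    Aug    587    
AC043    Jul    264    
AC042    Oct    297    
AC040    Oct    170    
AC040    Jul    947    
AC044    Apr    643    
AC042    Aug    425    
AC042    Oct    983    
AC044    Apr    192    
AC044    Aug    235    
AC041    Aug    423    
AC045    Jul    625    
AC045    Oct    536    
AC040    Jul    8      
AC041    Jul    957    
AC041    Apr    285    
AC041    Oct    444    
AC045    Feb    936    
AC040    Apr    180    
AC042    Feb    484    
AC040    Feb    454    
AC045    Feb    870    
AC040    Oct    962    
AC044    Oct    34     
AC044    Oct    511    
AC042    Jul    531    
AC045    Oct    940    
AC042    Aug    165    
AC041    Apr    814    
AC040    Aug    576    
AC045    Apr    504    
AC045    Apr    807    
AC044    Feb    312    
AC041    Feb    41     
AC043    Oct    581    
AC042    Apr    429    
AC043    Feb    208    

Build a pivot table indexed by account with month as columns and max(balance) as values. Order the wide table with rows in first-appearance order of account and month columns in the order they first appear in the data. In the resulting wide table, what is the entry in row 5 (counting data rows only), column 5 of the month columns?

444

With rows in first-appearance order of account, row 5 is account=AC041. month columns in first-appearance order: Apr, Jul, Aug, Feb, Oct; column 5 is Oct.
Long rows with account=AC041, month=Oct: max(322, 444) = 444.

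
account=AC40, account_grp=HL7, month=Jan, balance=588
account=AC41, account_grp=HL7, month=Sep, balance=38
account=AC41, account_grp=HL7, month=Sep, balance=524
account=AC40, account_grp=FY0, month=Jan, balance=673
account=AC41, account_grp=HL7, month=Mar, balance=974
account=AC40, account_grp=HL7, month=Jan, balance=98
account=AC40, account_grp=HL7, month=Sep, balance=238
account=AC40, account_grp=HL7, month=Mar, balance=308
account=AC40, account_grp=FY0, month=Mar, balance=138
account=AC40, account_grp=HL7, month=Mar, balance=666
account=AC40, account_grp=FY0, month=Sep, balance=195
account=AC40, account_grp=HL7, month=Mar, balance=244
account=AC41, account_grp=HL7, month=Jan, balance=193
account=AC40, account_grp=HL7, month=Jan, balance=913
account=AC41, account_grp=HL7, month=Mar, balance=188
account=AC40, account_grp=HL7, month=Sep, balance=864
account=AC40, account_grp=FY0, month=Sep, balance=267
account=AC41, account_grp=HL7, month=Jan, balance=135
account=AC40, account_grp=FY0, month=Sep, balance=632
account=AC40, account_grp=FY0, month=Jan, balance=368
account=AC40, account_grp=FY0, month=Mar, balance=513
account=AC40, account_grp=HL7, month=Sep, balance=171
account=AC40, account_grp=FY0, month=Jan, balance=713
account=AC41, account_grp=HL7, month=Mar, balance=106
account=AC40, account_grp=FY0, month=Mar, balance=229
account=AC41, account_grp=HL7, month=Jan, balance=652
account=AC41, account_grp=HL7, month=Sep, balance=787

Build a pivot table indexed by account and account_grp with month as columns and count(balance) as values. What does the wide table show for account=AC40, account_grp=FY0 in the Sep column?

3

Rows with account=AC40, account_grp=FY0 and month=Sep: balance values are 195, 267, 632.
3 rows match — count = 3.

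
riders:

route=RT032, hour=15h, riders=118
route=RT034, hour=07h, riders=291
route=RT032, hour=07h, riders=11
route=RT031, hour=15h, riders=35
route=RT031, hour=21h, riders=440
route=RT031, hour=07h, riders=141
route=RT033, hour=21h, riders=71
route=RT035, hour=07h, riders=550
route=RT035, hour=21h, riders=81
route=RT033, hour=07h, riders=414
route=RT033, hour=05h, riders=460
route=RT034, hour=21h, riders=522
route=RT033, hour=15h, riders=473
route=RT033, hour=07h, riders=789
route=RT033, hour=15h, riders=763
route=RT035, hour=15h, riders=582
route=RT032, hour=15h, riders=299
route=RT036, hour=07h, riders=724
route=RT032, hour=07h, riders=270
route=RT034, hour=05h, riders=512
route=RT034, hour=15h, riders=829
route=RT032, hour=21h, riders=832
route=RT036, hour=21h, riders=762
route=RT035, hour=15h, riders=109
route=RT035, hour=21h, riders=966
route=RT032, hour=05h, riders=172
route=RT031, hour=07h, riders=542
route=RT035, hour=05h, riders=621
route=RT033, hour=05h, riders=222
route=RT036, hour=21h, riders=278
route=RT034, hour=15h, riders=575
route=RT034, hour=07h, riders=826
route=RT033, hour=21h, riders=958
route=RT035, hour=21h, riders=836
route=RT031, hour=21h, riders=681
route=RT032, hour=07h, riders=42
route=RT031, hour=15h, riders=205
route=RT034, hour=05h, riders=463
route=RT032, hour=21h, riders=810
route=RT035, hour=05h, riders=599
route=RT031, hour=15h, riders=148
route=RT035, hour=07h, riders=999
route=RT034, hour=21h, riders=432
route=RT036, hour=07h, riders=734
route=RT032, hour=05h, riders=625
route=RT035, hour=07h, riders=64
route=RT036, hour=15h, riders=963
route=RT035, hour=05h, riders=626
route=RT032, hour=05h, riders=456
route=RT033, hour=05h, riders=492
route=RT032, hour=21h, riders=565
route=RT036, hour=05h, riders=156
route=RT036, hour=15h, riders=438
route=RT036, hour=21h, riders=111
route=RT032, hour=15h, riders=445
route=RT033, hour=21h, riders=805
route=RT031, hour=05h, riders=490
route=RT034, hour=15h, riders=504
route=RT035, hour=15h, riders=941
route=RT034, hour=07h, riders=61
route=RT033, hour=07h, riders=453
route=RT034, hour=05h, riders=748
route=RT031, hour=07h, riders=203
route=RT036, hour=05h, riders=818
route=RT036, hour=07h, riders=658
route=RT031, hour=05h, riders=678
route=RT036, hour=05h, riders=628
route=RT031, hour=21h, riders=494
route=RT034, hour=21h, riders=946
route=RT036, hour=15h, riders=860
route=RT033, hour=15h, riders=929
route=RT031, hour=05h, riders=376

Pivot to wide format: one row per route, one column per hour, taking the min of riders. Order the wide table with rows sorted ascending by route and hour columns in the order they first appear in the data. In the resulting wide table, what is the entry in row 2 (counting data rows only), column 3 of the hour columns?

With rows sorted ascending by route, row 2 is route=RT032. hour columns in first-appearance order: 15h, 07h, 21h, 05h; column 3 is 21h.
Long rows with route=RT032, hour=21h: min(832, 810, 565) = 565.

565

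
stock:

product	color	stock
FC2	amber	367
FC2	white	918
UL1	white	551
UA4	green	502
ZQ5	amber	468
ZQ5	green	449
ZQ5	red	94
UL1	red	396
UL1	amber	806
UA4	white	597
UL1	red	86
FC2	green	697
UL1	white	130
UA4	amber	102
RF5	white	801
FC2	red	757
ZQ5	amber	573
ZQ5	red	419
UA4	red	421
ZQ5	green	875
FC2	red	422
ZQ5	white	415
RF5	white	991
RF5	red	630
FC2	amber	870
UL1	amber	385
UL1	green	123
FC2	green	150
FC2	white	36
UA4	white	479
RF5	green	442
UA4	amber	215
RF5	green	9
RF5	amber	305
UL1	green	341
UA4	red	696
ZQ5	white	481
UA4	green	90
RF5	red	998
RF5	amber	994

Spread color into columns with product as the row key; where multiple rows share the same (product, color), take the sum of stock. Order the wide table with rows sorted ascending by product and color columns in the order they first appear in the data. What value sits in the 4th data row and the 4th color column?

482

With rows sorted ascending by product, row 4 is product=UL1. color columns in first-appearance order: amber, white, green, red; column 4 is red.
Long rows with product=UL1, color=red: 396 + 86 = 482.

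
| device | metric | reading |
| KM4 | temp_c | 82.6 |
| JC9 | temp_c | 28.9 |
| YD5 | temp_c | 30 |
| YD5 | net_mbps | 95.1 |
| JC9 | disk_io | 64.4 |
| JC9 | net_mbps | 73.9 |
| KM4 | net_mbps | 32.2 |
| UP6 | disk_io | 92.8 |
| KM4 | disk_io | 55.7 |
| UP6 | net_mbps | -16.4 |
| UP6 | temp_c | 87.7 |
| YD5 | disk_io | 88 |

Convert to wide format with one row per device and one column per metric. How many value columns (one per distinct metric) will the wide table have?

3

3 distinct metric values: disk_io, temp_c, net_mbps.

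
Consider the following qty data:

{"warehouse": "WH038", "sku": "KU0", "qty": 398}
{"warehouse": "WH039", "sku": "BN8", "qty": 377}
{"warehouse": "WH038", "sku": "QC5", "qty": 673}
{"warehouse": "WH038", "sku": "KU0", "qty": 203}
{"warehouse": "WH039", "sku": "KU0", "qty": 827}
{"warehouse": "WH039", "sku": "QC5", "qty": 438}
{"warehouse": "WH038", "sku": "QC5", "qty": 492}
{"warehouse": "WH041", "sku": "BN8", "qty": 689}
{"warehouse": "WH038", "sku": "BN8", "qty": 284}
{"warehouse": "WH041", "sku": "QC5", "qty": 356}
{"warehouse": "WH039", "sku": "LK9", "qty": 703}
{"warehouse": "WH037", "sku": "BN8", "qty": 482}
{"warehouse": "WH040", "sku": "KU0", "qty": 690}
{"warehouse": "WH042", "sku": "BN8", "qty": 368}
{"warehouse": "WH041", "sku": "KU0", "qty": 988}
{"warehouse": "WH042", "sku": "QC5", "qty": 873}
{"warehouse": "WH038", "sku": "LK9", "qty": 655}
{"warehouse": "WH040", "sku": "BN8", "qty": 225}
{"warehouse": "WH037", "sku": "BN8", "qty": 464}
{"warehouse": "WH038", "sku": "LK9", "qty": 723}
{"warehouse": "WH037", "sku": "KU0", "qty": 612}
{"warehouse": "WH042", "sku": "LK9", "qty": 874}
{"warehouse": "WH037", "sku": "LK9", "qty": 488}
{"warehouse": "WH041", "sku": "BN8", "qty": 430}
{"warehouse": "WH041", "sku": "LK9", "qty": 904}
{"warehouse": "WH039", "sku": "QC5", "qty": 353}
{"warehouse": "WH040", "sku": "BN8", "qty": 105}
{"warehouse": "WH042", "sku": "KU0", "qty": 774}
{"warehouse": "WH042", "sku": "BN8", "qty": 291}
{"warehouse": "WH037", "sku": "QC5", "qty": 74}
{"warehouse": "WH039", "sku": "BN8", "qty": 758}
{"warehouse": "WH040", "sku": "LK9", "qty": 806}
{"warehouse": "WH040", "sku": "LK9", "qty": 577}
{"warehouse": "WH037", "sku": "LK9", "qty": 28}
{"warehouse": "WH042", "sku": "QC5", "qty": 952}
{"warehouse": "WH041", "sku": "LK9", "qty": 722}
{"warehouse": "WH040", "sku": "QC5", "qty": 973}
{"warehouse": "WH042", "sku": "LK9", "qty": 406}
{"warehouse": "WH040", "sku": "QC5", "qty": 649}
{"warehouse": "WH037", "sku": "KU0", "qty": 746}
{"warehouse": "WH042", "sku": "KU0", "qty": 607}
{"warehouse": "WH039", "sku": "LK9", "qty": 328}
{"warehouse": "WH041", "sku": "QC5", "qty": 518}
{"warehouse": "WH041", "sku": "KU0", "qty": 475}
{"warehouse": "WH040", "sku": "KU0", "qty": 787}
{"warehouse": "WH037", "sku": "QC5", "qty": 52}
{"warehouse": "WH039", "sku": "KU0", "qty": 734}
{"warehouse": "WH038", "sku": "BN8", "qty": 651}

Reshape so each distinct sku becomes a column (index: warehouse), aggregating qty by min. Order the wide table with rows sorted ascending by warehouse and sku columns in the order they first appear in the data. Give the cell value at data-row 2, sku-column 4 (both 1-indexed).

With rows sorted ascending by warehouse, row 2 is warehouse=WH038. sku columns in first-appearance order: KU0, BN8, QC5, LK9; column 4 is LK9.
Long rows with warehouse=WH038, sku=LK9: min(655, 723) = 655.

655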